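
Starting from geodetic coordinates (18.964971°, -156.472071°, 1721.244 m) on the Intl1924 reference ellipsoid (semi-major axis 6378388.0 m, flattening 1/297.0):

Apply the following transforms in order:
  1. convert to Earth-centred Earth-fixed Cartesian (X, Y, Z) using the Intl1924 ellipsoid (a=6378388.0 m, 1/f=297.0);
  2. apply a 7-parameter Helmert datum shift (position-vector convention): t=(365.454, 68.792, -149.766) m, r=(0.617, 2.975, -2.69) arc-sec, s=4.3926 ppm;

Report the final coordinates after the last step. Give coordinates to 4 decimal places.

X=-5533790.9328 m, Y=-2409392.4779 m, Z=2060199.6544 m

start: φ=18.964971°, λ=-156.472071°, h=1721.244 m
→ ECEF (a=6378388.000, f=1/297.0): X=-5534130.3696, Y=-2409516.6966, Z=2060267.7579
→ Helmert 7p (PV): X=-5533790.9328, Y=-2409392.4779, Z=2060199.6544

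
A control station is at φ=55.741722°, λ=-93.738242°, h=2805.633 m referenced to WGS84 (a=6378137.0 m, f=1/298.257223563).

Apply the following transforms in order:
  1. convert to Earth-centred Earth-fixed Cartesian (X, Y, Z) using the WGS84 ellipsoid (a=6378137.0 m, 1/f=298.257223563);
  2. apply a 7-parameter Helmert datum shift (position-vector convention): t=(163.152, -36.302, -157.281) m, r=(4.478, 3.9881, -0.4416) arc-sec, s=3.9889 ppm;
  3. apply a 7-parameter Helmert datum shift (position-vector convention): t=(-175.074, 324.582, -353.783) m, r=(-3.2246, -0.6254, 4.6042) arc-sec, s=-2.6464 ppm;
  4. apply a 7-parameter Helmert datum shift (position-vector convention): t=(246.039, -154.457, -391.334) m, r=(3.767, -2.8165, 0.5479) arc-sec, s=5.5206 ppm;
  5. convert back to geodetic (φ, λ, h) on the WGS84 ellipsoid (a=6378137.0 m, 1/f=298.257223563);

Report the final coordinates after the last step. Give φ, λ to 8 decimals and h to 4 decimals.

start: φ=55.741722°, λ=-93.738242°, h=2805.633 m
→ ECEF (a=6378137.000, f=1/298.257223563): X=-234728.7846, Y=-3592565.6499, Z=5250626.9850
→ Helmert 7p (PV): X=-234472.7398, Y=-3592729.7711, Z=5250417.1919
→ Helmert 7p (PV): X=-234582.9167, Y=-3592318.8340, Z=5250104.9694
→ Helmert 7p (PV): X=-234400.3199, Y=-3592589.6287, Z=5249673.8093
→ geod (Bowring, a=6378137.000): φ=55.73688548°, λ=-93.73300090°, h=2019.2708 m

φ=55.73688548°, λ=-93.73300090°, h=2019.2708 m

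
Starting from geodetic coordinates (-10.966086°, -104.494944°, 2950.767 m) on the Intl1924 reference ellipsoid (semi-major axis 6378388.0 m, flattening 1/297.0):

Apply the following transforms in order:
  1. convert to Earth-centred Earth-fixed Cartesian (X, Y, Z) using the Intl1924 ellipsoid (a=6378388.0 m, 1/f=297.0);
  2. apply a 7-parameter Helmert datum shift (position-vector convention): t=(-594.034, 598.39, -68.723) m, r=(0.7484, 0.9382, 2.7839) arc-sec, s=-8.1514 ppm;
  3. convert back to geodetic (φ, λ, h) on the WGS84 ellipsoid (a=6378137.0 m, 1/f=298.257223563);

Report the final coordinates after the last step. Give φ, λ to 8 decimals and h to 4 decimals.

φ=-10.96726598°, λ=-104.50085860°, h=2736.7913 m

start: φ=-10.966086°, λ=-104.494944°, h=2950.767 m
→ ECEF (a=6378388.000, f=1/297.0): X=-1568239.9097, Y=-6066142.0326, Z=-1205898.5251
→ Helmert 7p (PV): X=-1568744.7729, Y=-6065510.9856, Z=-1205972.2951
→ geod (Bowring, a=6378137.000): φ=-10.96726598°, λ=-104.50085860°, h=2736.7913 m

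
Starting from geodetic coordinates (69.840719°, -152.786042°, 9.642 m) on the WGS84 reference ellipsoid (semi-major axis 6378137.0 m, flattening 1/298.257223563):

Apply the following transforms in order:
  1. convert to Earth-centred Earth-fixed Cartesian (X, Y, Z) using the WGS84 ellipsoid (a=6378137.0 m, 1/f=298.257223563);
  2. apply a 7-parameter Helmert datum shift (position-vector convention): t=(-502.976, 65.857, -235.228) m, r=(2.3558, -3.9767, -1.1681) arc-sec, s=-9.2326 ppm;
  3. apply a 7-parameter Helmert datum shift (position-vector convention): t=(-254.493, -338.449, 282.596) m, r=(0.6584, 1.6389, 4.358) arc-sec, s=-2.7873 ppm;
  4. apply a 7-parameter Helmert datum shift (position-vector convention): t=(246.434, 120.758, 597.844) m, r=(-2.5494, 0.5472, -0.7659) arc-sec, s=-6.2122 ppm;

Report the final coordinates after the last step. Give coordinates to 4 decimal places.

X=-1961095.1637 m, Y=-1008375.0173 m, Z=5965465.4922 m

start: φ=69.840719°, λ=-152.786042°, h=9.642 m
→ ECEF (a=6378137.000, f=1/298.257223563): X=-1960579.9431, Y=-1008205.0759, Z=5964948.3123
→ Helmert 7p (PV): X=-1961185.5280, Y=-1008186.9342, Z=5964608.6987
→ Helmert 7p (PV): X=-1961365.8612, Y=-1008583.0483, Z=5964887.0342
→ Helmert 7p (PV): X=-1961095.1637, Y=-1008375.0173, Z=5965465.4922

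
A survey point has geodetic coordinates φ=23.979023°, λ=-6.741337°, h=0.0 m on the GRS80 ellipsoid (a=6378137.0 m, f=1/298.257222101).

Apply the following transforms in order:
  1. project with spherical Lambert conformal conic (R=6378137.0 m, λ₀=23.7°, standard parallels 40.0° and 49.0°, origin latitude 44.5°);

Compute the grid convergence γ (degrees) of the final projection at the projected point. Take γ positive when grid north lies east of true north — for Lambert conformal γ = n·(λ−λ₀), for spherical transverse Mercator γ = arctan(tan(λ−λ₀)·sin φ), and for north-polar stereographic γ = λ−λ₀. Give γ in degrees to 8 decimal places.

start: φ=23.979023°, λ=-6.741337°, h=0.000 m
→ into lcc (λ₀=23.7°): φ=23.97902300°, λ−λ₀=-30.44133700°
convergence γ = -21.35863812°

-21.35863812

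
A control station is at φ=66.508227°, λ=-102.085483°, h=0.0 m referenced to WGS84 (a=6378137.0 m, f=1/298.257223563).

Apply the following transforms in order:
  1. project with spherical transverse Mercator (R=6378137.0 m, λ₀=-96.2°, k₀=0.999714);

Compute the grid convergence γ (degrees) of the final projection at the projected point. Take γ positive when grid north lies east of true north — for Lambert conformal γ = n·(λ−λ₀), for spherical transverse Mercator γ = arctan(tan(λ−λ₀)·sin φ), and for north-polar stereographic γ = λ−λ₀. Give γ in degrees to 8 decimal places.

start: φ=66.508227°, λ=-102.085483°, h=0.000 m
→ into tm (λ₀=-96.2°): φ=66.50822700°, λ−λ₀=-5.88548300°
convergence γ = -5.40069166°

-5.40069166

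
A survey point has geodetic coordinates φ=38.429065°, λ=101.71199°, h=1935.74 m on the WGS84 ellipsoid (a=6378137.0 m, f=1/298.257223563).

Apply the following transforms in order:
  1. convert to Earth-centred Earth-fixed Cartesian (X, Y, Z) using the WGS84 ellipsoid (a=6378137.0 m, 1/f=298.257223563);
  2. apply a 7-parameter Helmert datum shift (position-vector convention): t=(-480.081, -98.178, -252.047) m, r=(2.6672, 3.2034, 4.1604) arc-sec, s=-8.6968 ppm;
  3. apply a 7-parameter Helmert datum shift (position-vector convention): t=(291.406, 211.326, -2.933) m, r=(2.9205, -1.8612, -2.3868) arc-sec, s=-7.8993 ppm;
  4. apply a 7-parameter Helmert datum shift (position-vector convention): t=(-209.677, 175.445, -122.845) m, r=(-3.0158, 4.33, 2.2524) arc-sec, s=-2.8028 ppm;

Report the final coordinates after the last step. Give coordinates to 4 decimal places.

start: φ=38.429065°, λ=101.711990°, h=1935.740 m
→ ECEF (a=6378137.000, f=1/298.257223563): X=-1015871.1996, Y=4900292.1333, Z=3944067.1300
→ Helmert 7p (PV): X=-1016380.0319, Y=4900079.8482, Z=3943859.9240
→ Helmert 7p (PV): X=-1016059.4828, Y=4900208.3874, Z=3943886.0458
→ Helmert 7p (PV): X=-1016237.0303, Y=4900416.6663, Z=3943701.8306

X=-1016237.0303 m, Y=4900416.6663 m, Z=3943701.8306 m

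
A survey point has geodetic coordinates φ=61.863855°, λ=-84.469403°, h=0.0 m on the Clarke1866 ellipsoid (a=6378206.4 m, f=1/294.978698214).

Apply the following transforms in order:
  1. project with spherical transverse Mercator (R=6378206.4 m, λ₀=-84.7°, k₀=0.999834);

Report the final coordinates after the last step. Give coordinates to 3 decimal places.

start: φ=61.863855°, λ=-84.469403°, h=0.000 m
→ tm (R=6378206.4, λ₀=-84.7°): E=12103.2338, N=6885606.0511

E=12103.234 m, N=6885606.051 m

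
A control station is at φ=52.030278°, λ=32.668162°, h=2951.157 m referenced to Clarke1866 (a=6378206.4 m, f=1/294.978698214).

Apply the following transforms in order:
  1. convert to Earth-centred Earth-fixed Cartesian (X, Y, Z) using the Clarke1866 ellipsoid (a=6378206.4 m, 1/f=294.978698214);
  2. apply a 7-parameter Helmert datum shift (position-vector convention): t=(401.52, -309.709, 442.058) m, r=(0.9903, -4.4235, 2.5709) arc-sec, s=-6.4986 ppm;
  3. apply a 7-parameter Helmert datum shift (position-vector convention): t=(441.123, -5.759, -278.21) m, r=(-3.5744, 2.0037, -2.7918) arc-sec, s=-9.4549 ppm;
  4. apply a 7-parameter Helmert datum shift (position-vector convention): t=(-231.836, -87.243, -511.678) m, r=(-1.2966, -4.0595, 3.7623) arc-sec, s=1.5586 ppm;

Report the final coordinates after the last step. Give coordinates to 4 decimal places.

start: φ=52.030278°, λ=32.668162°, h=2951.157 m
→ ECEF (a=6378206.400, f=1/294.978698214): X=3311898.3474, Y=2123603.0298, Z=5006999.4793
→ Helmert 7p (PV): X=3312144.4981, Y=2123296.7609, Z=5007490.2201
→ Helmert 7p (PV): X=3312631.6870, Y=2123312.8717, Z=5007095.6955
→ Helmert 7p (PV): X=3312267.7396, Y=2123320.8361, Z=5006643.6703

X=3312267.7396 m, Y=2123320.8361 m, Z=5006643.6703 m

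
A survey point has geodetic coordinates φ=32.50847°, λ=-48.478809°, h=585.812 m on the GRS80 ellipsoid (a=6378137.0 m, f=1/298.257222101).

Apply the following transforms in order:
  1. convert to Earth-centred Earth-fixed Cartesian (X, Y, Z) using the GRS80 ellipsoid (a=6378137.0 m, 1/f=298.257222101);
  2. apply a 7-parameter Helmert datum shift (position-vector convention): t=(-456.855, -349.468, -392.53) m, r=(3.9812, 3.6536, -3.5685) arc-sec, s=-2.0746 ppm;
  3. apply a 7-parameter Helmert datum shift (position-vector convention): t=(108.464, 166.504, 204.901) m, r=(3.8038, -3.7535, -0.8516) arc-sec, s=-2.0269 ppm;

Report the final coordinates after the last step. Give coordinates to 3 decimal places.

X=3568892.028 m, Y=-4031774.577 m, Z=3408078.095 m

start: φ=32.508470°, λ=-48.478809°, h=585.812 m
→ ECEF (a=6378137.000, f=1/298.257222101): X=3569343.0902, Y=-4031403.0289, Z=3408430.1471
→ Helmert 7p (PV): X=3568869.4587, Y=-4031871.6722, Z=3407889.5102
→ Helmert 7p (PV): X=3568892.0279, Y=-4031774.5766, Z=3408078.0951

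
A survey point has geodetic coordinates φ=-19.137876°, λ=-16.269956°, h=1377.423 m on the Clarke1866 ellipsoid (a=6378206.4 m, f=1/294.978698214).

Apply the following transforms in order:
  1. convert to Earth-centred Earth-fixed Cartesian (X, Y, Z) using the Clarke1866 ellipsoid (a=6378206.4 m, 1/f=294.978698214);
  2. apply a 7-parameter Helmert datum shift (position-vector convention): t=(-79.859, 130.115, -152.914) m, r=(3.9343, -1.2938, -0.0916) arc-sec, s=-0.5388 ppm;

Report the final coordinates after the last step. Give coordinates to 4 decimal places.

start: φ=-19.137876°, λ=-16.269956°, h=1377.423 m
→ ECEF (a=6378206.400, f=1/294.978698214): X=5787737.4476, Y=-1689158.9652, Z=-2078100.9853
→ Helmert 7p (PV): X=5787666.7550, Y=-1688990.8726, Z=-2078248.6949

X=5787666.7550 m, Y=-1688990.8726 m, Z=-2078248.6949 m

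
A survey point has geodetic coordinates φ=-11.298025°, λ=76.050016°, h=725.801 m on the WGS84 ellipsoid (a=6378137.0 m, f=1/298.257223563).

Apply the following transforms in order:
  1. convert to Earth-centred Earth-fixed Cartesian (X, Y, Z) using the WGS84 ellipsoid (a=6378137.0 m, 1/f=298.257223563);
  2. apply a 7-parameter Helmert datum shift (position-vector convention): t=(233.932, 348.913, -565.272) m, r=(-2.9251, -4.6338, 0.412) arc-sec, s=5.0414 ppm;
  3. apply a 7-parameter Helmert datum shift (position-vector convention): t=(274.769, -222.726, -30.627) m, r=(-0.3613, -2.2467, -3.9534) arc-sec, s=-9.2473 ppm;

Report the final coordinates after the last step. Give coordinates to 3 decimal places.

start: φ=-11.298025°, λ=76.050016°, h=725.801 m
→ ECEF (a=6378137.000, f=1/298.257223563): X=1508176.6929, Y=6071540.4804, Z=-1241492.4375
→ Helmert 7p (PV): X=1508433.9913, Y=6071905.4089, Z=-1242116.1892
→ Helmert 7p (PV): X=1508824.7176, Y=6071595.4471, Z=-1242129.5355

X=1508824.718 m, Y=6071595.447 m, Z=-1242129.535 m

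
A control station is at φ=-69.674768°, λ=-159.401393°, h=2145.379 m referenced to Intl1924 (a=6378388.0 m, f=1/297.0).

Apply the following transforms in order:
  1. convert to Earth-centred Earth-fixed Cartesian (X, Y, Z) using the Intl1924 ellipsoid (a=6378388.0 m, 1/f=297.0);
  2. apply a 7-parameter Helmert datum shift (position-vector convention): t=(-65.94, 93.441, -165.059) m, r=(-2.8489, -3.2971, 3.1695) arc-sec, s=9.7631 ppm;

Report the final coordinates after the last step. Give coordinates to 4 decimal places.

X=-2080715.5037 m, Y=-782068.2128 m, Z=-5960930.6805 m

start: φ=-69.674768°, λ=-159.401393°, h=2145.379 m
→ ECEF (a=6378388.000, f=1/297.0): X=-2080736.5475, Y=-782039.7165, Z=-5960684.9678
→ Helmert 7p (PV): X=-2080715.5037, Y=-782068.2128, Z=-5960930.6805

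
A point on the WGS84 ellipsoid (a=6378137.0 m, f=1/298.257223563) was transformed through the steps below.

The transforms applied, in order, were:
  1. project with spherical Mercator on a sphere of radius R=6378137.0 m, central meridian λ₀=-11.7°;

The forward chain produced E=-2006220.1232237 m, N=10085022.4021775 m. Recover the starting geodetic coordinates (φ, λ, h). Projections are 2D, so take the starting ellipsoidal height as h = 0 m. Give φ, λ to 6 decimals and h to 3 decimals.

start: E=-2006220.1232, N=10085022.4022 m
→ merc⁻¹: φ=66.74938100°, λ=-29.72218200°

φ=66.749381°, λ=-29.722182°, h=0.000 m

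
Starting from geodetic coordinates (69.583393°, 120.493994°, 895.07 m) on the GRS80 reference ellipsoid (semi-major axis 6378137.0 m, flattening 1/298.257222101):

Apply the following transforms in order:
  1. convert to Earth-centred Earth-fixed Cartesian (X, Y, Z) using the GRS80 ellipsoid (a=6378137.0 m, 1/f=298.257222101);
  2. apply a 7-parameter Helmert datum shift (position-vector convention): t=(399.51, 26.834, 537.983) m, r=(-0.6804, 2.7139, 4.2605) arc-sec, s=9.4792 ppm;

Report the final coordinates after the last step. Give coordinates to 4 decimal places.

X=-1132123.1641 m, Y=1923191.6205 m, Z=5956427.3390 m

start: φ=69.583393°, λ=120.493994°, h=895.070 m
→ ECEF (a=6378137.000, f=1/298.257222101): X=-1132550.5781, Y=1923150.3037, Z=5955824.3419
→ Helmert 7p (PV): X=-1132123.1641, Y=1923191.6205, Z=5956427.3390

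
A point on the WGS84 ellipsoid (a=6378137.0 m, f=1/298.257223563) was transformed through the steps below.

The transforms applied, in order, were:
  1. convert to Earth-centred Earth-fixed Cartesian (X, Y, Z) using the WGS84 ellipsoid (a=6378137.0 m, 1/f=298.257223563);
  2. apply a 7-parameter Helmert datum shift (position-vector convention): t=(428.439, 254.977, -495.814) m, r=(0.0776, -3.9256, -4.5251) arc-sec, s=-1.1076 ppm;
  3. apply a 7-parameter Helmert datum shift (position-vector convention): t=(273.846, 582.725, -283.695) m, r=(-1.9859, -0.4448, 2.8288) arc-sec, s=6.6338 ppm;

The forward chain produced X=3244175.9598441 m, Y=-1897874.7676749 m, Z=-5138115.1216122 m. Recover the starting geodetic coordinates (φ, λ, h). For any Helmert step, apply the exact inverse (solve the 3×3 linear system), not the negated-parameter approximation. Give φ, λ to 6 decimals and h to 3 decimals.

start: X=3244175.9598, Y=-1897874.7677, Z=-5138115.1216 m
→ Helmert⁻¹: X=3243843.4791, Y=-1898439.9196, Z=-5137822.6167
→ Helmert⁻¹: X=3243362.5111, Y=-1898627.7785, Z=-5137393.5057
→ geod (Bowring, a=6378137.000): φ=-53.99615600°, λ=-30.34422400°, h=1113.9660 m

φ=-53.996156°, λ=-30.344224°, h=1113.966 m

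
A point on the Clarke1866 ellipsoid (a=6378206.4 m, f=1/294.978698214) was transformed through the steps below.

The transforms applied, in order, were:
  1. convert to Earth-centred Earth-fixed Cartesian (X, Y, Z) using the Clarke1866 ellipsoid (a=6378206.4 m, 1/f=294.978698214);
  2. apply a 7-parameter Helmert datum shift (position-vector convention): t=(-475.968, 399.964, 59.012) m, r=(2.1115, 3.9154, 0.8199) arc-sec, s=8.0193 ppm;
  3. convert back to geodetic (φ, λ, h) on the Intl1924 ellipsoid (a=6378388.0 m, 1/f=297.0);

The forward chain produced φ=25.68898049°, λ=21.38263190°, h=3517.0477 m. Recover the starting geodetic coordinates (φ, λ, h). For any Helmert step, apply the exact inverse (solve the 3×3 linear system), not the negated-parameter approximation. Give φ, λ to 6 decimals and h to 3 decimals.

start: φ=25.688980°, λ=21.382632°, h=3517.048 m
→ ECEF (a=6378388.000, f=1/297.0): X=5358633.6019, Y=2098151.9287, Z=2749613.5947
→ Helmert⁻¹: X=5359022.7382, Y=2097741.9876, Z=2749612.7862
→ geod (Bowring, a=6378206.400): φ=25.68917200°, λ=21.37741900°, h=3917.6270 m

φ=25.689172°, λ=21.377419°, h=3917.627 m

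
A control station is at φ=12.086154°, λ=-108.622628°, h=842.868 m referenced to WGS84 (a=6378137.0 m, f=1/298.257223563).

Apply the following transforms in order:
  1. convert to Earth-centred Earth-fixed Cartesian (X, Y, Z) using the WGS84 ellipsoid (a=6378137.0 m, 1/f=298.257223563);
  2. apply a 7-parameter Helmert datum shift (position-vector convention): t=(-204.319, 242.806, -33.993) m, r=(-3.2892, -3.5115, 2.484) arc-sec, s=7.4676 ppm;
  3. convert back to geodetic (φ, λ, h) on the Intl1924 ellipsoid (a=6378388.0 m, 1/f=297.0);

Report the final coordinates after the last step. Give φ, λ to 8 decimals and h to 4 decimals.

start: φ=12.086154°, λ=-108.622628°, h=842.868 m
→ ECEF (a=6378137.000, f=1/298.257223563): X=-1992161.9412, Y=-5911864.9661, Z=1326899.8356
→ Helmert 7p (PV): X=-1992332.5308, Y=-5911669.1393, Z=1326936.1103
→ geod (Bowring, a=6378388.000): φ=12.08705987°, λ=-108.62468707°, h=475.2680 m

φ=12.08705987°, λ=-108.62468707°, h=475.2680 m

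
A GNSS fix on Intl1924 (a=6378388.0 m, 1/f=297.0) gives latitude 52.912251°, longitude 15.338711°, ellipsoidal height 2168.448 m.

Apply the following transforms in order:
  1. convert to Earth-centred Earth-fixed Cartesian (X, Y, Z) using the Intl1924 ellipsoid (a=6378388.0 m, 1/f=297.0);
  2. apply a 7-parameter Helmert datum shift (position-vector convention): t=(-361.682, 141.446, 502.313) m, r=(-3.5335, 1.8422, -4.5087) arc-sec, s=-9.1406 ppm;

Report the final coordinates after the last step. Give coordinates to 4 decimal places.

start: φ=52.912251°, λ=15.338711°, h=2168.448 m
→ ECEF (a=6378388.000, f=1/297.0): X=3718614.4702, Y=1019998.7556, Z=5066491.3403
→ Helmert 7p (PV): X=3718286.3432, Y=1020136.3872, Z=5066896.6577

X=3718286.3432 m, Y=1020136.3872 m, Z=5066896.6577 m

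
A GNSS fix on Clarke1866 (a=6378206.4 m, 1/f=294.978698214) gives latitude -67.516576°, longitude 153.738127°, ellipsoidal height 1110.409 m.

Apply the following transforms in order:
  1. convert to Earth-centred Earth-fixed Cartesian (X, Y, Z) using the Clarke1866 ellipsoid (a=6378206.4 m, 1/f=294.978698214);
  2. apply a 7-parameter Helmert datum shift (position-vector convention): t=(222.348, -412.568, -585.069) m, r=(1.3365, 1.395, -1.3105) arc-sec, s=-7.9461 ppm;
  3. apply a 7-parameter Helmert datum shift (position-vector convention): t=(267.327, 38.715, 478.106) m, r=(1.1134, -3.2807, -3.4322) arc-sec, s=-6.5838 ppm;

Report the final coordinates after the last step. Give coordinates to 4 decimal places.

X=-2193493.1101 m, Y=1082302.9453 m, Z=-5871551.4656 m

start: φ=-67.516576°, λ=153.738127°, h=1110.409 m
→ ECEF (a=6378206.400, f=1/294.978698214): X=-2194093.2354, Y=1082572.3390, Z=-5871522.6194
→ Helmert 7p (PV): X=-2193886.2846, Y=1082203.1532, Z=-5872039.1794
→ Helmert 7p (PV): X=-2193493.1101, Y=1082302.9453, Z=-5871551.4656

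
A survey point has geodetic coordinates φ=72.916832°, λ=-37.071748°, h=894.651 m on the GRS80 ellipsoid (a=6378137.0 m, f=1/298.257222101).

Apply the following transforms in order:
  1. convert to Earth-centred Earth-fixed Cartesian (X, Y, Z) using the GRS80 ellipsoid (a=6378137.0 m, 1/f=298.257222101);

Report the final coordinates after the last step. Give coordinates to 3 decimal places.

X=1499743.882 m, Y=-1133085.329 m, Z=6075377.318 m

start: φ=72.916832°, λ=-37.071748°, h=894.651 m
→ ECEF (a=6378137.000, f=1/298.257222101): X=1499743.8823, Y=-1133085.3286, Z=6075377.3184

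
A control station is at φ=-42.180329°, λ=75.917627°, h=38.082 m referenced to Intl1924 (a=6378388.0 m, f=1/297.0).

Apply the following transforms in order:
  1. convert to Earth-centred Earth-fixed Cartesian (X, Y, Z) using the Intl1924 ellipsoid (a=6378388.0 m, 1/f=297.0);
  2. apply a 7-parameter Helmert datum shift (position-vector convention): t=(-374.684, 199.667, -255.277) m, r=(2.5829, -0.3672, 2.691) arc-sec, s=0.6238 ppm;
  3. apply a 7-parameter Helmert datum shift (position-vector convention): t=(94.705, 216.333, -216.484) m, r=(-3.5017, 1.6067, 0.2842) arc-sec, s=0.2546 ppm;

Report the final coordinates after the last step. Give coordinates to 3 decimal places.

start: φ=-42.180329°, λ=75.917627°, h=38.082 m
→ ECEF (a=6378388.000, f=1/297.0): X=1151816.5048, Y=4591551.8166, Z=-4260567.0899
→ Helmert 7p (PV): X=1151390.2212, Y=4591822.7267, Z=-4260765.4776
→ Helmert 7p (PV): X=1151445.7033, Y=4591969.4814, Z=-4261069.9692

X=1151445.703 m, Y=4591969.481 m, Z=-4261069.969 m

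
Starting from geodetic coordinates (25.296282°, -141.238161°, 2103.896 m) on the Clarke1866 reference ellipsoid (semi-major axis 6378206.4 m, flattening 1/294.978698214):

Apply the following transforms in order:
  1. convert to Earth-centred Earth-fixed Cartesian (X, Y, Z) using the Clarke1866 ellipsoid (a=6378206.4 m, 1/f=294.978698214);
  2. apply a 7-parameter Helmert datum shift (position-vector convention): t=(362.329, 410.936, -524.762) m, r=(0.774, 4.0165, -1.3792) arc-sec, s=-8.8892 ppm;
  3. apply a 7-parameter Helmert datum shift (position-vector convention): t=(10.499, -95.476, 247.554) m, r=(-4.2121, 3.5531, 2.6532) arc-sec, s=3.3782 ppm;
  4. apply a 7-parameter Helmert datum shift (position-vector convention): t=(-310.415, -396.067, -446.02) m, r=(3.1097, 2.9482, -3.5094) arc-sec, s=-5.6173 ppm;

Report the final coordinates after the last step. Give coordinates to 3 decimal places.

X=-4500590.316 m, Y=-3613791.965 m, Z=2709010.246 m

start: φ=25.296282°, λ=-141.238161°, h=2103.896 m
→ ECEF (a=6378206.400, f=1/294.978698214): X=-4500801.8039, Y=-3613804.6520, Z=2709528.3894
→ Helmert 7p (PV): X=-4500370.8692, Y=-3613341.6649, Z=2709053.6226
→ Helmert 7p (PV): X=-4500282.4284, Y=-3613451.9149, Z=2709461.6393
→ Helmert 7p (PV): X=-4500590.3162, Y=-3613791.9648, Z=2709010.2459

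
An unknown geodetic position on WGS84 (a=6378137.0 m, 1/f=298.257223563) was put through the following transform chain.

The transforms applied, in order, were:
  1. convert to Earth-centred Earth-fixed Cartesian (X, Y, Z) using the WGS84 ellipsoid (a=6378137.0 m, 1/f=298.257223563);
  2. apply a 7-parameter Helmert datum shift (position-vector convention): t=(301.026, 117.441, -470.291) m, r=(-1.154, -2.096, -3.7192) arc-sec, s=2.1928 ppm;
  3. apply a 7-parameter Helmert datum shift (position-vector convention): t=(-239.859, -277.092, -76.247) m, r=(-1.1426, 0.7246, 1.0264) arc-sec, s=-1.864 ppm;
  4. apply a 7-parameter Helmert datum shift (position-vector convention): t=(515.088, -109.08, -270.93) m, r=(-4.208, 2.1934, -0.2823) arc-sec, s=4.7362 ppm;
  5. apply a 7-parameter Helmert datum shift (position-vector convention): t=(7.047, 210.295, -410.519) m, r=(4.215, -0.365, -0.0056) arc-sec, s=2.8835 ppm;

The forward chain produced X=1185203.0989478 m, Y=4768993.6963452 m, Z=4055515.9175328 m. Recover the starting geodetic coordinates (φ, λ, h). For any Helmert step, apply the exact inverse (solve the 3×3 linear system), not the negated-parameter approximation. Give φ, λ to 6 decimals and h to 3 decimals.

start: X=1185203.0989, Y=4768993.6963, Z=4055515.9175 m
→ Helmert⁻¹: X=1185199.6820, Y=4768852.5629, Z=4055815.1930
→ Helmert⁻¹: X=1184629.3234, Y=4768857.9277, Z=4056176.7992
→ Helmert⁻¹: X=1184880.8731, Y=4769115.5435, Z=4056291.1879
→ Helmert⁻¹: X=1184532.4827, Y=4768986.3070, Z=4056767.2277
→ geod (Bowring, a=6378137.000): φ=39.73107100°, λ=76.05101700°, h=2660.4220 m

φ=39.731071°, λ=76.051017°, h=2660.422 m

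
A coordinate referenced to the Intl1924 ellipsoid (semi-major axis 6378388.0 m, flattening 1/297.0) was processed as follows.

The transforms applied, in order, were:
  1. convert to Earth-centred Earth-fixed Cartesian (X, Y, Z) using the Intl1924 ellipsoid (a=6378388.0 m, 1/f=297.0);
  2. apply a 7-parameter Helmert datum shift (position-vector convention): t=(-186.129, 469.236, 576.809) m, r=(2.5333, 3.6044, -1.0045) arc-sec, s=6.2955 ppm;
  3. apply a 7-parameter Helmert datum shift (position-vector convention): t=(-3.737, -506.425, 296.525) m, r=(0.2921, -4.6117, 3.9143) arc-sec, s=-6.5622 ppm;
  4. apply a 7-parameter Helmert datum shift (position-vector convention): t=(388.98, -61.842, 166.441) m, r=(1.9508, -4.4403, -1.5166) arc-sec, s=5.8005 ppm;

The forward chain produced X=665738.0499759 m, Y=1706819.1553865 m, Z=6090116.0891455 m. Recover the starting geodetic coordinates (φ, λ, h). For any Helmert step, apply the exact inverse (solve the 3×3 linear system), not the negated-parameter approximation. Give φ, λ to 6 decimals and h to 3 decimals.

start: X=665738.0500, Y=1706819.1554, Z=6090116.0891 m
→ Helmert⁻¹: X=665463.7581, Y=1706933.5862, Z=6089883.8543
→ Helmert⁻¹: X=665640.4169, Y=1707447.2077, Z=6089609.9902
→ Helmert⁻¹: X=665707.6382, Y=1707045.2510, Z=6088985.5153
→ geod (Bowring, a=6378388.000): φ=73.35908900°, λ=68.69538200°, h=1.2680 m

φ=73.359089°, λ=68.695382°, h=1.268 m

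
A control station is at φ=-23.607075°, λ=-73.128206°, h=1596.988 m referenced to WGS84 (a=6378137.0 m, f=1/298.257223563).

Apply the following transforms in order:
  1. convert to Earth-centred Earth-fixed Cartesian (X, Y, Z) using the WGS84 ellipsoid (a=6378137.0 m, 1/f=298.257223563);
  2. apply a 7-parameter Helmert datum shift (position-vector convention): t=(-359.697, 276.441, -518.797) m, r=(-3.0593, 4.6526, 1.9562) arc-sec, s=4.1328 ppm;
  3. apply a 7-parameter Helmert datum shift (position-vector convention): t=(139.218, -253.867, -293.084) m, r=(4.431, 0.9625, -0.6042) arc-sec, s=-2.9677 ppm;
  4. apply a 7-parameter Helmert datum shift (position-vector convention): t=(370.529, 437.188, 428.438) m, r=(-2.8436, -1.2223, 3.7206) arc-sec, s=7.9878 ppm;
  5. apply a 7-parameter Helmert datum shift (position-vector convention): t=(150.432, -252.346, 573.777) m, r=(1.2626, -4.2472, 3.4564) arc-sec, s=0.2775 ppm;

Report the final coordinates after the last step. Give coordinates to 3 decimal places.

start: φ=-23.607075°, λ=-73.128206°, h=1596.988 m
→ ECEF (a=6378137.000, f=1/298.257223563): X=1697554.5536, Y=-5597214.8469, Z=-2539106.3883
→ Helmert 7p (PV): X=1697197.6826, Y=-5596983.0985, Z=-2539590.9521
→ Helmert 7p (PV): X=1697303.6184, Y=-5597170.7712, Z=-2540004.6536
→ Helmert 7p (PV): X=1697803.7195, Y=-5596782.6934, Z=-2539509.2824
→ Helmert 7p (PV): X=1698100.6996, Y=-5596992.5972, Z=-2538935.5100

X=1698100.700 m, Y=-5596992.597 m, Z=-2538935.510 m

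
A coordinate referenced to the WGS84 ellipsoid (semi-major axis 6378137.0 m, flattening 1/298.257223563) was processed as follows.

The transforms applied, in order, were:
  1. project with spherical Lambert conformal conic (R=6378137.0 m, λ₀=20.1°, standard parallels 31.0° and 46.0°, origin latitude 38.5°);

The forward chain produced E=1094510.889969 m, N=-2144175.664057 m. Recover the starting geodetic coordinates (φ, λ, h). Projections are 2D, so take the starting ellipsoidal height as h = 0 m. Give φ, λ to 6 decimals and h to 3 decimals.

start: E=1094510.8900, N=-2144175.6641 m
→ lcc⁻¹: φ=18.91119300°, λ=30.03495200°

φ=18.911193°, λ=30.034952°, h=0.000 m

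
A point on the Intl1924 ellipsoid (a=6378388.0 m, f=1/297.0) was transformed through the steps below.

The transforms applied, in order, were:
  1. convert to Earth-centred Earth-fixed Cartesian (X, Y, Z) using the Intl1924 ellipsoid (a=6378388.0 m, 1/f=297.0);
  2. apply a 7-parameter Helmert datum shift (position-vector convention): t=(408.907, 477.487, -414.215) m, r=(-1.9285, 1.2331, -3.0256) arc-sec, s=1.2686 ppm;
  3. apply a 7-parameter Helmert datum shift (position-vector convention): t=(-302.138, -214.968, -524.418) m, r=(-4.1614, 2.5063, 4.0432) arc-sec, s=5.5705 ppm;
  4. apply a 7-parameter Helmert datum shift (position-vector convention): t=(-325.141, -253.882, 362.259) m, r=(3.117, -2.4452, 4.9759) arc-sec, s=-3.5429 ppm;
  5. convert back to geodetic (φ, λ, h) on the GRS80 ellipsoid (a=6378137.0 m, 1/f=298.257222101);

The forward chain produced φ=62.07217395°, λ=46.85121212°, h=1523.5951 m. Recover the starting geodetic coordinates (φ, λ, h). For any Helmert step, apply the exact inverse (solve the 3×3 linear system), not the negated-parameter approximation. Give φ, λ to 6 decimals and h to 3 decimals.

φ=62.074987°, λ=46.845820°, h=1899.405 m

start: φ=62.072174°, λ=46.851212°, h=1523.595 m
→ ECEF (a=6378137.000, f=1/298.257222101): X=2048818.5783, Y=2185681.8418, Z=5613633.1099
→ Helmert⁻¹: X=2049270.2564, Y=2185978.8573, Z=5613233.4111
→ Helmert⁻¹: X=2049535.6153, Y=2186028.2136, Z=5613795.5647
→ Helmert⁻¹: X=2049058.4871, Y=2185525.5197, Z=5614235.3412
→ geod (Bowring, a=6378388.000): φ=62.07498700°, λ=46.84582000°, h=1899.4050 m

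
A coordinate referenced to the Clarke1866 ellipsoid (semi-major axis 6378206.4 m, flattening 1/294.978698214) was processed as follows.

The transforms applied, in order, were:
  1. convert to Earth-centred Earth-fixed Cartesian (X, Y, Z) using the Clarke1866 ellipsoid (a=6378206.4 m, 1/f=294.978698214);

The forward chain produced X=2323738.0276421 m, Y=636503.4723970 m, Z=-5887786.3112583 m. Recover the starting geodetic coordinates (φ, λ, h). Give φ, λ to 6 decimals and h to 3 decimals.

φ=-67.881206°, λ=15.318366°, h=2004.384 m

start: X=2323738.0276, Y=636503.4724, Z=-5887786.3113 m
→ geod (Bowring, a=6378206.400): φ=-67.88120600°, λ=15.31836600°, h=2004.3840 m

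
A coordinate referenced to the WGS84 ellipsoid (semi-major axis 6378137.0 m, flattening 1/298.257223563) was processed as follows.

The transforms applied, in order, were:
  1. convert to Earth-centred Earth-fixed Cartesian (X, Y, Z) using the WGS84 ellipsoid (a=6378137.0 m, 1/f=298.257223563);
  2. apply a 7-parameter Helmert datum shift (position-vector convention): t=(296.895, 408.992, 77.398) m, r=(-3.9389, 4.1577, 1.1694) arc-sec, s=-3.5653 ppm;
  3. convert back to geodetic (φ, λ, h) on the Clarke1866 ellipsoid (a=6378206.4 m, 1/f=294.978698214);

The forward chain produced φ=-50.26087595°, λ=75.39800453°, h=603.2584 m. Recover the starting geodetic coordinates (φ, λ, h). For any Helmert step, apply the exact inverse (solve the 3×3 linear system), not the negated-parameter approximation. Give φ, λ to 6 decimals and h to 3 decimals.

φ=-50.261121°, λ=75.399257°, h=313.022 m

start: φ=-50.260876°, λ=75.398005°, h=603.258 m
→ ECEF (a=6378206.400, f=1/294.978698214): X=1030121.6191, Y=3954133.2405, Z=-4881650.1395
→ Helmert⁻¹: X=1029949.2115, Y=3953825.7272, Z=-4881648.6780
→ geod (Bowring, a=6378137.000): φ=-50.26112100°, λ=75.39925700°, h=313.0220 m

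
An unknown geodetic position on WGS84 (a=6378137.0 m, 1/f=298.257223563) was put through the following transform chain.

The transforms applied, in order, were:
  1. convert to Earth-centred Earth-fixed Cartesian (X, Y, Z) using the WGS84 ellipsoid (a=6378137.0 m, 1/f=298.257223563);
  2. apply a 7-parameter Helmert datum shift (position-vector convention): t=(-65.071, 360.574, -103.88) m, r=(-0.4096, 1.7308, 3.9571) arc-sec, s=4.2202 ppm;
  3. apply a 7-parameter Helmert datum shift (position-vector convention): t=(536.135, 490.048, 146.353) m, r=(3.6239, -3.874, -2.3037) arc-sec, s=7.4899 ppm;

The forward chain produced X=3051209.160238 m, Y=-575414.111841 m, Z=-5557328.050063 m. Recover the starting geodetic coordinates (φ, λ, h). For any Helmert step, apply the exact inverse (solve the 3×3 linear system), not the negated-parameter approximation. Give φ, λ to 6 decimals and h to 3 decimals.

φ=-60.973489°, λ=-10.698996°, h=3909.363 m

start: X=3051209.1602, Y=-575414.1118, Z=-5557328.0501 m
→ Helmert⁻¹: X=3050552.2301, Y=-575963.4161, Z=-5557479.9538
→ Helmert⁻¹: X=3050640.0019, Y=-576369.0474, Z=-5557328.1668
→ geod (Bowring, a=6378137.000): φ=-60.97348900°, λ=-10.69899600°, h=3909.3630 m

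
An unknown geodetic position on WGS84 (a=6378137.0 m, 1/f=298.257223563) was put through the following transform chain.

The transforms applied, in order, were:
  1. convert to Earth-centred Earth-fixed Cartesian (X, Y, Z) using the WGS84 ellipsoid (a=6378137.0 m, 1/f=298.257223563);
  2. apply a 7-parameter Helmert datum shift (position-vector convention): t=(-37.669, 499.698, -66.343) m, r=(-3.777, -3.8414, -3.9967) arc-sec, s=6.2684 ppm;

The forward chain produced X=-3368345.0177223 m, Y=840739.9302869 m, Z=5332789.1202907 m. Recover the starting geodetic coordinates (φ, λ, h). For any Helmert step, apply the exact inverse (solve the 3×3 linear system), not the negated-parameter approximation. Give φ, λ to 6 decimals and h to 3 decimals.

start: X=-3368345.0177, Y=840739.9303, Z=5332789.1203 m
→ Helmert⁻¹: X=-3368203.1947, Y=840072.0483, Z=5332900.1461
→ geod (Bowring, a=6378137.000): φ=57.11409900°, λ=165.99544100°, h=107.6350 m

φ=57.114099°, λ=165.995441°, h=107.635 m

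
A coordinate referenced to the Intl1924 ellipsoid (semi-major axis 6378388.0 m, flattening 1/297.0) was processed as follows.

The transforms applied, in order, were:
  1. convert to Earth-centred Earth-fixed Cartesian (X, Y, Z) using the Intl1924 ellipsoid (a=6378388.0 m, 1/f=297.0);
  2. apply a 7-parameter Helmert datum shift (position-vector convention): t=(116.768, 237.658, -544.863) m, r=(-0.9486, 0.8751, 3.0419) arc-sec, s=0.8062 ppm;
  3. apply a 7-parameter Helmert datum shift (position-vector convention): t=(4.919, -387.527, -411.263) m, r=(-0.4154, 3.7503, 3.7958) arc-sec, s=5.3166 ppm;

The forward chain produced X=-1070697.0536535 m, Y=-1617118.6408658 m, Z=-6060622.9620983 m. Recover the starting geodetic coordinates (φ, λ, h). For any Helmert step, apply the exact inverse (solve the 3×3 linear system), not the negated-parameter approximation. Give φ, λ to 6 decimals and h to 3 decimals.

start: X=-1070697.0537, Y=-1617118.6409, Z=-6060622.9621 m
→ Helmert⁻¹: X=-1070615.8450, Y=-1616690.6116, Z=-6060202.2013
→ Helmert⁻¹: X=-1070729.8861, Y=-1616883.3073, Z=-6059664.4317
→ geod (Bowring, a=6378388.000): φ=-72.36561900°, λ=-123.51325900°, h=3515.6010 m

φ=-72.365619°, λ=-123.513259°, h=3515.601 m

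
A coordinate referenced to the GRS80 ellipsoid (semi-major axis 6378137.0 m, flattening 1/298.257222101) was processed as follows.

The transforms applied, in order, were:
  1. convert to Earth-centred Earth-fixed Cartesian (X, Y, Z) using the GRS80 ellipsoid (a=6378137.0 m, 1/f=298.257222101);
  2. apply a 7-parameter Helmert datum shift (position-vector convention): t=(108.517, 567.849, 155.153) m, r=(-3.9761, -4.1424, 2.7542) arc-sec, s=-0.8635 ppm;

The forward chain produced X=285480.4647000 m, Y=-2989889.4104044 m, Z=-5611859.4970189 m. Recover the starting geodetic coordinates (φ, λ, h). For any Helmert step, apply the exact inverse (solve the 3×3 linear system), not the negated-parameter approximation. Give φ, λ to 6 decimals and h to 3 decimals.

φ=-62.001334°, λ=-84.551621°, h=3961.504 m

start: X=285480.4647, Y=-2989889.4104, Z=-5611859.4970 m
→ Helmert⁻¹: X=285219.5577, Y=-2990355.4678, Z=-5612082.8682
→ geod (Bowring, a=6378137.000): φ=-62.00133400°, λ=-84.55162100°, h=3961.5040 m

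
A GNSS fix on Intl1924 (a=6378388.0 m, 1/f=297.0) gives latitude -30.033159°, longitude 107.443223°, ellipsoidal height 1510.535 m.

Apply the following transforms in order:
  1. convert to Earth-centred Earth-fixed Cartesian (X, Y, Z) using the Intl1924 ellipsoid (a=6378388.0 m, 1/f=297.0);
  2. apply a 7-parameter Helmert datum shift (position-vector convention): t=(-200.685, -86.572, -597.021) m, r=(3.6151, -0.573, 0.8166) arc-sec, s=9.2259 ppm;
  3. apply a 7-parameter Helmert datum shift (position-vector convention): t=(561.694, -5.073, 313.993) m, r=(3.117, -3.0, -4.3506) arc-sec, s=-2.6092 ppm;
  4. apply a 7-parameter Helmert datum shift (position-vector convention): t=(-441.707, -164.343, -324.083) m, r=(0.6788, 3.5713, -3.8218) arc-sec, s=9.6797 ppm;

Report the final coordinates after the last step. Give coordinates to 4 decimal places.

X=-1656984.8313 m, Y=5273759.4472 m, Z=-3174827.6837 m

start: φ=-30.033159°, λ=107.443223°, h=1510.535 m
→ ECEF (a=6378388.000, f=1/297.0): X=-1657065.2395, Y=5273756.3404, Z=-3174358.2990
→ Helmert 7p (PV): X=-1657293.2730, Y=5273767.4991, Z=-3174896.7784
→ Helmert 7p (PV): X=-1656569.8423, Y=5273831.5996, Z=-3174518.9106
→ Helmert 7p (PV): X=-1656984.8313, Y=5273759.4472, Z=-3174827.6837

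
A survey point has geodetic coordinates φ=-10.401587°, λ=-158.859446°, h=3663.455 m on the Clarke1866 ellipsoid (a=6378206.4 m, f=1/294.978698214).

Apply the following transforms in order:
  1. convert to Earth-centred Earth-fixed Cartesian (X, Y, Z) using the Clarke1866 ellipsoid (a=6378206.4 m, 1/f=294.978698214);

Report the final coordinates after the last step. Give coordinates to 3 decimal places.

start: φ=-10.401587°, λ=-158.859446°, h=3663.455 m
→ ECEF (a=6378206.400, f=1/294.978698214): X=-5855187.7216, Y=-2264091.5784, Z=-1144555.2242

X=-5855187.722 m, Y=-2264091.578 m, Z=-1144555.224 m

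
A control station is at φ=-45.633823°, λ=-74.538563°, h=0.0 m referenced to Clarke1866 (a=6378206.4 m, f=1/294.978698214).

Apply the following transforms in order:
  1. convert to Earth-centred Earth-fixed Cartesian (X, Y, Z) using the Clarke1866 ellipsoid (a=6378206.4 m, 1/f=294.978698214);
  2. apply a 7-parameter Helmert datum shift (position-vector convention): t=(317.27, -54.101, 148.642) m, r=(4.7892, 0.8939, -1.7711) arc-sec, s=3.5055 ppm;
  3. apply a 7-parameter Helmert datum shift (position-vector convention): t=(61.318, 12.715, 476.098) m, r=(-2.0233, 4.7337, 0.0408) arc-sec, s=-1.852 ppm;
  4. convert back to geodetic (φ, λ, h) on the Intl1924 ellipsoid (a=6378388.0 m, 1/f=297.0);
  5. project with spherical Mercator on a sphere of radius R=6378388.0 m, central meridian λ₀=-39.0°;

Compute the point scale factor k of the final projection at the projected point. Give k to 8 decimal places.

start: φ=-45.633823°, λ=-74.538563°, h=0.000 m
→ ECEF (a=6378206.400, f=1/294.978698214): X=1191027.0549, Y=-4305956.7583, Z=-4536678.2647
→ Helmert 7p (PV): X=1191291.8657, Y=-4305930.8446, Z=-4536650.6667
→ Helmert 7p (PV): X=1191247.7149, Y=-4305954.4203, Z=-4536151.2687
→ geod (Bowring, a=6378388.000): φ=-45.62882500°, λ=-74.53582757°, h=-593.5261 m
→ into merc (λ₀=-39.0°): φ=-45.62882500°, λ−λ₀=-35.53582757°
scale k = 1.42999364

1.42999364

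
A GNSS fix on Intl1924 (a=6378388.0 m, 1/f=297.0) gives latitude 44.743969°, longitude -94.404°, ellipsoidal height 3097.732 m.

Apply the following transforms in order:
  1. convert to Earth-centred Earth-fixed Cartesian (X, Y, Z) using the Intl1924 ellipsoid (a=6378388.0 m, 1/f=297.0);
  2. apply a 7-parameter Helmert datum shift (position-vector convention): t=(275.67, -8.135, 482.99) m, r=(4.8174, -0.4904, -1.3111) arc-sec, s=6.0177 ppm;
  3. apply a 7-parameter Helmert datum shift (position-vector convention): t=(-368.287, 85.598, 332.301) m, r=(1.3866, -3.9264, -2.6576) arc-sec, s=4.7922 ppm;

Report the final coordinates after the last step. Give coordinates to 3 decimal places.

start: φ=44.743969°, λ=-94.404000°, h=3097.732 m
→ ECEF (a=6378388.000, f=1/297.0): X=-348626.2038, Y=-4526670.4676, Z=4469445.1394
→ Helmert 7p (PV): X=-348392.0315, Y=-4526808.0131, Z=4469848.4734
→ Helmert 7p (PV): X=-348905.4008, Y=-4526769.6680, Z=4470165.1316

X=-348905.401 m, Y=-4526769.668 m, Z=4470165.132 m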